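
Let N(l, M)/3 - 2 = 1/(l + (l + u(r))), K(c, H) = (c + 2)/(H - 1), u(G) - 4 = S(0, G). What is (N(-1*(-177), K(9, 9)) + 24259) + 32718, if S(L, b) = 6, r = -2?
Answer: 20741815/364 ≈ 56983.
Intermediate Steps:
u(G) = 10 (u(G) = 4 + 6 = 10)
K(c, H) = (2 + c)/(-1 + H)
N(l, M) = 6 + 3/(10 + 2*l) (N(l, M) = 6 + 3/(l + (l + 10)) = 6 + 3/(l + (10 + l)) = 6 + 3/(10 + 2*l))
(N(-1*(-177), K(9, 9)) + 24259) + 32718 = (3*(21 + 4*(-1*(-177)))/(2*(5 - 1*(-177))) + 24259) + 32718 = (3*(21 + 4*177)/(2*(5 + 177)) + 24259) + 32718 = ((3/2)*(21 + 708)/182 + 24259) + 32718 = ((3/2)*(1/182)*729 + 24259) + 32718 = (2187/364 + 24259) + 32718 = 8832463/364 + 32718 = 20741815/364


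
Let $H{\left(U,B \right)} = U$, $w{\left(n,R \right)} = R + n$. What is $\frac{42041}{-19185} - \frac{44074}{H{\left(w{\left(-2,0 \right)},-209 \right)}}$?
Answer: $\frac{422737804}{19185} \approx 22035.0$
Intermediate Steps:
$\frac{42041}{-19185} - \frac{44074}{H{\left(w{\left(-2,0 \right)},-209 \right)}} = \frac{42041}{-19185} - \frac{44074}{0 - 2} = 42041 \left(- \frac{1}{19185}\right) - \frac{44074}{-2} = - \frac{42041}{19185} - -22037 = - \frac{42041}{19185} + 22037 = \frac{422737804}{19185}$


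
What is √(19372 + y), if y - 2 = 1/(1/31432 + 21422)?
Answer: √975979846637369782790/224445435 ≈ 139.19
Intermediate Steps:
y = 1346704042/673336305 (y = 2 + 1/(1/31432 + 21422) = 2 + 1/(673336305/31432) = 2 + 31432/673336305 = 1346704042/673336305 ≈ 2.0000)
√(19372 + y) = √(19372 + 1346704042/673336305) = √(13045217604502/673336305) = √975979846637369782790/224445435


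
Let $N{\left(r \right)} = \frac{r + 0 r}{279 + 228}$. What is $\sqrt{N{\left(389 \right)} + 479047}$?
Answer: $\frac{\sqrt{728631654}}{39} \approx 692.13$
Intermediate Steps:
$N{\left(r \right)} = \frac{r}{507}$ ($N{\left(r \right)} = \frac{r + 0}{507} = r \frac{1}{507} = \frac{r}{507}$)
$\sqrt{N{\left(389 \right)} + 479047} = \sqrt{\frac{1}{507} \cdot 389 + 479047} = \sqrt{\frac{389}{507} + 479047} = \sqrt{\frac{242877218}{507}} = \frac{\sqrt{728631654}}{39}$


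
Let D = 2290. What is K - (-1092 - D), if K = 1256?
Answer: 4638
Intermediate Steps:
K - (-1092 - D) = 1256 - (-1092 - 1*2290) = 1256 - (-1092 - 2290) = 1256 - 1*(-3382) = 1256 + 3382 = 4638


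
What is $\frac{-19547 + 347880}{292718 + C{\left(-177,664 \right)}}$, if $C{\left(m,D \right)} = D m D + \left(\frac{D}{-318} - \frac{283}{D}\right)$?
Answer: $- \frac{34664084808}{8208098658869} \approx -0.0042232$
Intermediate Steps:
$C{\left(m,D \right)} = - \frac{283}{D} - \frac{D}{318} + m D^{2}$ ($C{\left(m,D \right)} = m D^{2} + \left(D \left(- \frac{1}{318}\right) - \frac{283}{D}\right) = m D^{2} - \left(\frac{283}{D} + \frac{D}{318}\right) = - \frac{283}{D} - \frac{D}{318} + m D^{2}$)
$\frac{-19547 + 347880}{292718 + C{\left(-177,664 \right)}} = \frac{-19547 + 347880}{292718 - \left(\frac{332}{159} + 78038592 + \frac{283}{664}\right)} = \frac{328333}{292718 - \frac{8239002654437}{105576}} = \frac{328333}{- \frac{8208098658869}{105576}} = 328333 \left(- \frac{105576}{8208098658869}\right) = - \frac{34664084808}{8208098658869}$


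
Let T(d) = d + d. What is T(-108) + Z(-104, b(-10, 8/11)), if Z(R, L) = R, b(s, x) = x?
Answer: -320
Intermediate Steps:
T(d) = 2*d
T(-108) + Z(-104, b(-10, 8/11)) = 2*(-108) - 104 = -216 - 104 = -320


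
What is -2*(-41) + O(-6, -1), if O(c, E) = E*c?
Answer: 88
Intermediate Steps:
-2*(-41) + O(-6, -1) = -2*(-41) - 1*(-6) = 82 + 6 = 88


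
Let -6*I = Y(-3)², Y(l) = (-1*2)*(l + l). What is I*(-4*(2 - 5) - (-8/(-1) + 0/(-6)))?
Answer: -96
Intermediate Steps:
Y(l) = -4*l
I = -24 (I = -(-4*(-3))²/6 = -⅙*12² = -⅙*144 = -24)
I*(-4*(2 - 5) - (-8/(-1) + 0/(-6))) = -24*(-4*(2 - 5) - (-8/(-1) + 0/(-6))) = -24*(-4*(-3) - (-8*(-1) + 0*(-⅙))) = -24*(12 - (8 + 0)) = -24*(12 - 1*8) = -24*(12 - 8) = -24*4 = -96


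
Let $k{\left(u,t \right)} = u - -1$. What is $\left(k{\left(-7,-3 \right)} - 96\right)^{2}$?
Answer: $10404$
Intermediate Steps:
$k{\left(u,t \right)} = 1 + u$ ($k{\left(u,t \right)} = u + 1 = 1 + u$)
$\left(k{\left(-7,-3 \right)} - 96\right)^{2} = \left(\left(1 - 7\right) - 96\right)^{2} = \left(-6 - 96\right)^{2} = \left(-102\right)^{2} = 10404$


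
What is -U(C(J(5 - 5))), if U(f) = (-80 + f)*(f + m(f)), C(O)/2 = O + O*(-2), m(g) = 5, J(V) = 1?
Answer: 246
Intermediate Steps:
C(O) = -2*O (C(O) = 2*(O + O*(-2)) = 2*(O - 2*O) = 2*(-O) = -2*O)
U(f) = (-80 + f)*(5 + f) (U(f) = (-80 + f)*(f + 5) = (-80 + f)*(5 + f))
-U(C(J(5 - 5))) = -(-400 + (-2*1)² - (-150)) = -(-400 + (-2)² - 75*(-2)) = -(-400 + 4 + 150) = -1*(-246) = 246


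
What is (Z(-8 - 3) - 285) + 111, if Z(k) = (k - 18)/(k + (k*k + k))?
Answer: -17255/99 ≈ -174.29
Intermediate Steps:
Z(k) = (-18 + k)/(k**2 + 2*k) (Z(k) = (-18 + k)/(k + (k**2 + k)) = (-18 + k)/(k + (k + k**2)) = (-18 + k)/(k**2 + 2*k))
(Z(-8 - 3) - 285) + 111 = ((-18 + (-8 - 3))/((-8 - 3)*(2 + (-8 - 3))) - 285) + 111 = ((-18 - 11)/((-11)*(2 - 11)) - 285) + 111 = (-1/11*(-29)/(-9) - 285) + 111 = (-1/11*(-1/9)*(-29) - 285) + 111 = (-29/99 - 285) + 111 = -28244/99 + 111 = -17255/99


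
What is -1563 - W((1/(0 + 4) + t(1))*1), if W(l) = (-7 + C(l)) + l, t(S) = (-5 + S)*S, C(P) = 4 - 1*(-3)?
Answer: -6237/4 ≈ -1559.3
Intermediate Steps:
C(P) = 7 (C(P) = 4 + 3 = 7)
t(S) = S*(-5 + S)
W(l) = l (W(l) = (-7 + 7) + l = 0 + l = l)
-1563 - W((1/(0 + 4) + t(1))*1) = -1563 - (1/(0 + 4) + 1*(-5 + 1)) = -1563 - (1/4 + 1*(-4)) = -1563 - (1/4 - 4) = -1563 - (-15)/4 = -1563 - 1*(-15/4) = -1563 + 15/4 = -6237/4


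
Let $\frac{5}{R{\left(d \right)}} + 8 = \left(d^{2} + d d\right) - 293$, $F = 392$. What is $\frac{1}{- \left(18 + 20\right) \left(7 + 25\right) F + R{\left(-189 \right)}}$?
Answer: $- \frac{71141}{33910922747} \approx -2.0979 \cdot 10^{-6}$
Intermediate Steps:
$R{\left(d \right)} = \frac{5}{-301 + 2 d^{2}}$ ($R{\left(d \right)} = \frac{5}{-8 - \left(293 - d^{2} - d d\right)} = \frac{5}{-8 + \left(\left(d^{2} + d^{2}\right) - 293\right)} = \frac{5}{-8 + \left(2 d^{2} - 293\right)} = \frac{5}{-8 + \left(-293 + 2 d^{2}\right)} = \frac{5}{-301 + 2 d^{2}}$)
$\frac{1}{- \left(18 + 20\right) \left(7 + 25\right) F + R{\left(-189 \right)}} = \frac{1}{- \left(18 + 20\right) \left(7 + 25\right) 392 + \frac{5}{-301 + 2 \left(-189\right)^{2}}} = \frac{1}{- 38 \cdot 32 \cdot 392 + \frac{5}{-301 + 2 \cdot 35721}} = \frac{1}{- 1216 \cdot 392 + \frac{5}{-301 + 71442}} = \frac{1}{\left(-1\right) 476672 + \frac{5}{71141}} = \frac{1}{-476672 + 5 \cdot \frac{1}{71141}} = \frac{1}{-476672 + \frac{5}{71141}} = \frac{1}{- \frac{33910922747}{71141}} = - \frac{71141}{33910922747}$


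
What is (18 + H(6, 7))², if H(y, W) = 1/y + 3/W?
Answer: 609961/1764 ≈ 345.78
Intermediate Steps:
H(y, W) = 1/y + 3/W
(18 + H(6, 7))² = (18 + (1/6 + 3/7))² = (18 + (⅙ + 3*(⅐)))² = (18 + (⅙ + 3/7))² = (18 + 25/42)² = (781/42)² = 609961/1764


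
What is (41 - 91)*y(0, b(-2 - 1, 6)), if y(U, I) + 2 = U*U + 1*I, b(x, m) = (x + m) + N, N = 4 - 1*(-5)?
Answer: -500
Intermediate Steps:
N = 9 (N = 4 + 5 = 9)
b(x, m) = 9 + m + x (b(x, m) = (x + m) + 9 = (m + x) + 9 = 9 + m + x)
y(U, I) = -2 + I + U² (y(U, I) = -2 + (U*U + 1*I) = -2 + (U² + I) = -2 + (I + U²) = -2 + I + U²)
(41 - 91)*y(0, b(-2 - 1, 6)) = (41 - 91)*(-2 + (9 + 6 + (-2 - 1)) + 0²) = -50*(-2 + (9 + 6 - 3) + 0) = -50*(-2 + 12 + 0) = -50*10 = -500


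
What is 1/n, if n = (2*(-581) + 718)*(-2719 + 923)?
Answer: 1/797424 ≈ 1.2540e-6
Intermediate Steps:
n = 797424 (n = (-1162 + 718)*(-1796) = -444*(-1796) = 797424)
1/n = 1/797424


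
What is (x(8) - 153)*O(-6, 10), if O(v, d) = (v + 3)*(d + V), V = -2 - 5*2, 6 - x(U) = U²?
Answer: -1266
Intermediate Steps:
x(U) = 6 - U²
V = -12 (V = -2 - 10 = -12)
O(v, d) = (-12 + d)*(3 + v) (O(v, d) = (v + 3)*(d - 12) = (3 + v)*(-12 + d) = (-12 + d)*(3 + v))
(x(8) - 153)*O(-6, 10) = ((6 - 1*8²) - 153)*(-36 - 12*(-6) + 3*10 + 10*(-6)) = ((6 - 1*64) - 153)*(-36 + 72 + 30 - 60) = ((6 - 64) - 153)*6 = (-58 - 153)*6 = -211*6 = -1266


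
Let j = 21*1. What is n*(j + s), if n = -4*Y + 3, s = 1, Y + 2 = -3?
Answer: 506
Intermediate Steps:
Y = -5 (Y = -2 - 3 = -5)
n = 23 (n = -4*(-5) + 3 = 20 + 3 = 23)
j = 21
n*(j + s) = 23*(21 + 1) = 23*22 = 506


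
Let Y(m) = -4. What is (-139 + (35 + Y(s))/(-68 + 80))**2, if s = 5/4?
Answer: 2679769/144 ≈ 18610.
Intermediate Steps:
s = 5/4 (s = 5*(1/4) = 5/4 ≈ 1.2500)
(-139 + (35 + Y(s))/(-68 + 80))**2 = (-139 + (35 - 4)/(-68 + 80))**2 = (-139 + 31/12)**2 = (-1637/12)**2 = 2679769/144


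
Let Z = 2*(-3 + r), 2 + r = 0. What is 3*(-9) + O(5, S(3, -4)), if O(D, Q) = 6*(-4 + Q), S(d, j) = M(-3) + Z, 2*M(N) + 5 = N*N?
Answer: -99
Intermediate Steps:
M(N) = -5/2 + N²/2 (M(N) = -5/2 + (N*N)/2 = -5/2 + N²/2)
r = -2 (r = -2 + 0 = -2)
Z = -10 (Z = 2*(-3 - 2) = 2*(-5) = -10)
S(d, j) = -8 (S(d, j) = (-5/2 + (½)*(-3)²) - 10 = (-5/2 + (½)*9) - 10 = (-5/2 + 9/2) - 10 = 2 - 10 = -8)
O(D, Q) = -24 + 6*Q
3*(-9) + O(5, S(3, -4)) = 3*(-9) + (-24 + 6*(-8)) = -27 + (-24 - 48) = -27 - 72 = -99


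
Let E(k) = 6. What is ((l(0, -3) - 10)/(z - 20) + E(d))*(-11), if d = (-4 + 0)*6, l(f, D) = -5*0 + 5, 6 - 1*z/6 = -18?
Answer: -8129/124 ≈ -65.556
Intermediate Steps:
z = 144 (z = 36 - 6*(-18) = 36 + 108 = 144)
l(f, D) = 5 (l(f, D) = 0 + 5 = 5)
d = -24 (d = -4*6 = -24)
((l(0, -3) - 10)/(z - 20) + E(d))*(-11) = ((5 - 10)/(144 - 20) + 6)*(-11) = (-5/124 + 6)*(-11) = (739/124)*(-11) = -8129/124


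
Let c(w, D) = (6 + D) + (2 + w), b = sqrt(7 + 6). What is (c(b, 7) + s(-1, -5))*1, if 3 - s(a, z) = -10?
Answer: 28 + sqrt(13) ≈ 31.606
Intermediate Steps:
s(a, z) = 13 (s(a, z) = 3 - 1*(-10) = 3 + 10 = 13)
b = sqrt(13) ≈ 3.6056
c(w, D) = 8 + D + w
(c(b, 7) + s(-1, -5))*1 = ((8 + 7 + sqrt(13)) + 13)*1 = ((15 + sqrt(13)) + 13)*1 = (28 + sqrt(13))*1 = 28 + sqrt(13)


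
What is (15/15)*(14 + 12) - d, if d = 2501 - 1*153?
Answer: -2322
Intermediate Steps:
d = 2348 (d = 2501 - 153 = 2348)
(15/15)*(14 + 12) - d = (15/15)*(14 + 12) - 1*2348 = (15*(1/15))*26 - 2348 = 1*26 - 2348 = 26 - 2348 = -2322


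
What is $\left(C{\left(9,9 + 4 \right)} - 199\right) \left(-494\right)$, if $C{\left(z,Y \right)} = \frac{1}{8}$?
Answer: $\frac{392977}{4} \approx 98244.0$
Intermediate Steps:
$C{\left(z,Y \right)} = \frac{1}{8}$
$\left(C{\left(9,9 + 4 \right)} - 199\right) \left(-494\right) = \left(\frac{1}{8} - 199\right) \left(-494\right) = \left(- \frac{1591}{8}\right) \left(-494\right) = \frac{392977}{4}$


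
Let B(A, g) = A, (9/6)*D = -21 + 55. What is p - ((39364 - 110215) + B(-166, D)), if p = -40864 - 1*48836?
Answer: -18683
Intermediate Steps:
D = 68/3 (D = 2*(-21 + 55)/3 = (2/3)*34 = 68/3 ≈ 22.667)
p = -89700 (p = -40864 - 48836 = -89700)
p - ((39364 - 110215) + B(-166, D)) = -89700 - ((39364 - 110215) - 166) = -89700 - (-70851 - 166) = -89700 - 1*(-71017) = -89700 + 71017 = -18683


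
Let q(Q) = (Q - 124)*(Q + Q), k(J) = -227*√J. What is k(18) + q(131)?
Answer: 1834 - 681*√2 ≈ 870.92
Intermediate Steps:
q(Q) = 2*Q*(-124 + Q) (q(Q) = (-124 + Q)*(2*Q) = 2*Q*(-124 + Q))
k(18) + q(131) = -681*√2 + 2*131*(-124 + 131) = -681*√2 + 2*131*7 = -681*√2 + 1834 = 1834 - 681*√2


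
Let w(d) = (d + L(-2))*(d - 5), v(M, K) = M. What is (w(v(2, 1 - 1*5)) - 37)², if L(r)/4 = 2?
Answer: 4489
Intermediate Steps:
L(r) = 8 (L(r) = 4*2 = 8)
w(d) = (-5 + d)*(8 + d) (w(d) = (d + 8)*(d - 5) = (8 + d)*(-5 + d) = (-5 + d)*(8 + d))
(w(v(2, 1 - 1*5)) - 37)² = ((-40 + 2² + 3*2) - 37)² = ((-40 + 4 + 6) - 37)² = (-30 - 37)² = (-67)² = 4489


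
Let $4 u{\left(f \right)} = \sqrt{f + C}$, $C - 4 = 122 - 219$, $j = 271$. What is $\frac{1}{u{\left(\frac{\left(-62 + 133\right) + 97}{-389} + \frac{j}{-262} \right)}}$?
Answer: $- \frac{4 i \sqrt{981247037662}}{9627809} \approx - 0.41155 i$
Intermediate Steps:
$C = -93$ ($C = 4 + \left(122 - 219\right) = 4 - 97 = -93$)
$u{\left(f \right)} = \frac{\sqrt{-93 + f}}{4}$ ($u{\left(f \right)} = \frac{\sqrt{f - 93}}{4} = \frac{\sqrt{-93 + f}}{4}$)
$\frac{1}{u{\left(\frac{\left(-62 + 133\right) + 97}{-389} + \frac{j}{-262} \right)}} = \frac{1}{\frac{1}{4} \sqrt{-93 + \left(\frac{\left(-62 + 133\right) + 97}{-389} + \frac{271}{-262}\right)}} = \frac{1}{\frac{1}{4} \sqrt{-93 + \left(\left(71 + 97\right) \left(- \frac{1}{389}\right) + 271 \left(- \frac{1}{262}\right)\right)}} = \frac{1}{\frac{1}{4} \sqrt{-93 + \left(168 \left(- \frac{1}{389}\right) - \frac{271}{262}\right)}} = \frac{1}{\frac{1}{4} \sqrt{-93 - \frac{149435}{101918}}} = \frac{1}{\frac{1}{4} \sqrt{- \frac{9627809}{101918}}} = \frac{1}{\frac{1}{4} \frac{i \sqrt{981247037662}}{101918}} = \frac{1}{\frac{1}{407672} i \sqrt{981247037662}} = - \frac{4 i \sqrt{981247037662}}{9627809}$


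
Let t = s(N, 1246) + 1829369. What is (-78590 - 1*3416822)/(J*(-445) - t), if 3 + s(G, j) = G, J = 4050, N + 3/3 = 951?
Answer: 1747706/1816283 ≈ 0.96224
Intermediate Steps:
N = 950 (N = -1 + 951 = 950)
s(G, j) = -3 + G
t = 1830316 (t = (-3 + 950) + 1829369 = 947 + 1829369 = 1830316)
(-78590 - 1*3416822)/(J*(-445) - t) = (-78590 - 1*3416822)/(4050*(-445) - 1*1830316) = (-78590 - 3416822)/(-1802250 - 1830316) = -3495412/(-3632566) = -3495412*(-1/3632566) = 1747706/1816283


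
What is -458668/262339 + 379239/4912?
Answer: 13890886115/184087024 ≈ 75.458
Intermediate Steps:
-458668/262339 + 379239/4912 = -458668*1/262339 + 379239*(1/4912) = -65524/37477 + 379239/4912 = 13890886115/184087024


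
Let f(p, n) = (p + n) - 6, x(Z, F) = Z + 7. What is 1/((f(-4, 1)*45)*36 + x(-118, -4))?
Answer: -1/14691 ≈ -6.8069e-5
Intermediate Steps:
x(Z, F) = 7 + Z
f(p, n) = -6 + n + p (f(p, n) = (n + p) - 6 = -6 + n + p)
1/((f(-4, 1)*45)*36 + x(-118, -4)) = 1/(((-6 + 1 - 4)*45)*36 + (7 - 118)) = 1/(-9*45*36 - 111) = 1/(-405*36 - 111) = 1/(-14580 - 111) = 1/(-14691) = -1/14691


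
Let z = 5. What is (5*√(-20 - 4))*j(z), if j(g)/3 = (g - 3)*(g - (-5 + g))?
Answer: 300*I*√6 ≈ 734.85*I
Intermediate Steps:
j(g) = -45 + 15*g (j(g) = 3*((g - 3)*(g - (-5 + g))) = 3*((-3 + g)*(g + (5 - g))) = 3*((-3 + g)*5) = 3*(-15 + 5*g) = -45 + 15*g)
(5*√(-20 - 4))*j(z) = (5*√(-20 - 4))*(-45 + 15*5) = (5*√(-24))*(-45 + 75) = (5*(2*I*√6))*30 = (10*I*√6)*30 = 300*I*√6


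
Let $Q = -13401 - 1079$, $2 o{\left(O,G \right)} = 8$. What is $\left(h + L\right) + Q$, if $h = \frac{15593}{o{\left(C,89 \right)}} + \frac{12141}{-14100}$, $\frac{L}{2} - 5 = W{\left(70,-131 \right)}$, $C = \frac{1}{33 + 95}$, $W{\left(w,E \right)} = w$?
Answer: $- \frac{12258318}{1175} \approx -10433.0$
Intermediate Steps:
$C = \frac{1}{128} \approx 0.0078125$
$L = 150$ ($L = 10 + 2 \cdot 70 = 10 + 140 = 150$)
$o{\left(O,G \right)} = 4$ ($o{\left(O,G \right)} = \frac{1}{2} \cdot 8 = 4$)
$Q = -14480$
$h = \frac{4579432}{1175}$ ($h = \frac{15593}{4} + \frac{12141}{-14100} = 15593 \cdot \frac{1}{4} + 12141 \left(- \frac{1}{14100}\right) = \frac{15593}{4} - \frac{4047}{4700} = \frac{4579432}{1175} \approx 3897.4$)
$\left(h + L\right) + Q = \left(\frac{4579432}{1175} + 150\right) - 14480 = \frac{4755682}{1175} - 14480 = - \frac{12258318}{1175}$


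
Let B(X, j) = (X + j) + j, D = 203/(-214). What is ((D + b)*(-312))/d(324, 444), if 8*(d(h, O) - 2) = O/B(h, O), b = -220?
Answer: 1986642528/58957 ≈ 33696.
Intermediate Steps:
D = -203/214 (D = 203*(-1/214) = -203/214 ≈ -0.94860)
B(X, j) = X + 2*j
d(h, O) = 2 + O/(8*(h + 2*O)) (d(h, O) = 2 + (O/(h + 2*O))/8 = 2 + O/(8*(h + 2*O)))
((D + b)*(-312))/d(324, 444) = ((-203/214 - 220)*(-312))/(((16*324 + 33*444)/(8*(324 + 2*444)))) = (-47283/214*(-312))/(((5184 + 14652)/(8*(324 + 888)))) = 7376148/(107*(((⅛)*19836/1212))) = 7376148/(107*(((⅛)*(1/1212)*19836))) = 7376148/(107*(1653/808)) = (7376148/107)*(808/1653) = 1986642528/58957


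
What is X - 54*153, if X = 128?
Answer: -8134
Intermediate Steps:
X - 54*153 = 128 - 54*153 = 128 - 8262 = -8134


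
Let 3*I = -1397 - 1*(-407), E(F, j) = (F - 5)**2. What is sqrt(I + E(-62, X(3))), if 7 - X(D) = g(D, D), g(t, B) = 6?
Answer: sqrt(4159) ≈ 64.490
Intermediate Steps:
X(D) = 1 (X(D) = 7 - 1*6 = 7 - 6 = 1)
E(F, j) = (-5 + F)**2
I = -330 (I = (-1397 - 1*(-407))/3 = (-1397 + 407)/3 = (1/3)*(-990) = -330)
sqrt(I + E(-62, X(3))) = sqrt(-330 + (-5 - 62)**2) = sqrt(-330 + (-67)**2) = sqrt(-330 + 4489) = sqrt(4159)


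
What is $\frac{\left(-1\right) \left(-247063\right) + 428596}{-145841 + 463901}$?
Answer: $\frac{35561}{16740} \approx 2.1243$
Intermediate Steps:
$\frac{\left(-1\right) \left(-247063\right) + 428596}{-145841 + 463901} = \frac{247063 + 428596}{318060} = 675659 \cdot \frac{1}{318060} = \frac{35561}{16740}$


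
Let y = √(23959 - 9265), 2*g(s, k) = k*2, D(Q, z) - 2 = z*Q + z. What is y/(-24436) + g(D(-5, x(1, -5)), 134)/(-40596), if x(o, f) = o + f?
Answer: -67/20298 - √14694/24436 ≈ -0.0082615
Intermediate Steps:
x(o, f) = f + o
D(Q, z) = 2 + z + Q*z (D(Q, z) = 2 + (z*Q + z) = 2 + (Q*z + z) = 2 + (z + Q*z) = 2 + z + Q*z)
g(s, k) = k (g(s, k) = (k*2)/2 = (2*k)/2 = k)
y = √14694 ≈ 121.22
y/(-24436) + g(D(-5, x(1, -5)), 134)/(-40596) = √14694/(-24436) + 134/(-40596) = √14694*(-1/24436) + 134*(-1/40596) = -√14694/24436 - 67/20298 = -67/20298 - √14694/24436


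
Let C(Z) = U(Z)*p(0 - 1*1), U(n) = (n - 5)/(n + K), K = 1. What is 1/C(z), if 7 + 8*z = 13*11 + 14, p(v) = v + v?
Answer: -79/110 ≈ -0.71818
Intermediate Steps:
U(n) = (-5 + n)/(1 + n) (U(n) = (n - 5)/(n + 1) = (-5 + n)/(1 + n))
p(v) = 2*v
z = 75/4 (z = -7/8 + (13*11 + 14)/8 = -7/8 + (143 + 14)/8 = -7/8 + (⅛)*157 = -7/8 + 157/8 = 75/4 ≈ 18.750)
C(Z) = -2*(-5 + Z)/(1 + Z) (C(Z) = ((-5 + Z)/(1 + Z))*(2*(0 - 1*1)) = ((-5 + Z)/(1 + Z))*(2*(0 - 1)) = ((-5 + Z)/(1 + Z))*(2*(-1)) = ((-5 + Z)/(1 + Z))*(-2) = -2*(-5 + Z)/(1 + Z))
1/C(z) = 1/(2*(5 - 1*75/4)/(1 + 75/4)) = 1/(2*(5 - 75/4)/(79/4)) = 1/(2*(4/79)*(-55/4)) = 1/(-110/79) = -79/110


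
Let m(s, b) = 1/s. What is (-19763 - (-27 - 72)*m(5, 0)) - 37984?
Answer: -288636/5 ≈ -57727.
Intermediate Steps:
(-19763 - (-27 - 72)*m(5, 0)) - 37984 = (-19763 - (-27 - 72)/5) - 37984 = (-19763 - (-99)/5) - 37984 = (-19763 - 1*(-99/5)) - 37984 = (-19763 + 99/5) - 37984 = -98716/5 - 37984 = -288636/5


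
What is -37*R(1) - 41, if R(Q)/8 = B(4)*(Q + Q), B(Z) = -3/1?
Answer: 1735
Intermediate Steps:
B(Z) = -3 (B(Z) = -3*1 = -3)
R(Q) = -48*Q (R(Q) = 8*(-3*(Q + Q)) = 8*(-6*Q) = -48*Q)
-37*R(1) - 41 = -(-1776) - 41 = -37*(-48) - 41 = 1776 - 41 = 1735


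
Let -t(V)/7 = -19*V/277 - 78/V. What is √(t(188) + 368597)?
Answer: √249963620035954/26038 ≈ 607.20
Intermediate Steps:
t(V) = 546/V + 133*V/277 (t(V) = -7*(-19*V/277 - 78/V) = -7*(-78/V - 19*V/277) = 546/V + 133*V/277)
√(t(188) + 368597) = √((546/188 + (133/277)*188) + 368597) = √((546*(1/188) + 25004/277) + 368597) = √((273/94 + 25004/277) + 368597) = √(2425997/26038 + 368597) = √(9599954683/26038) = √249963620035954/26038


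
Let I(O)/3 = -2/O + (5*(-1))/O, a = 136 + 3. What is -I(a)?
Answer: 21/139 ≈ 0.15108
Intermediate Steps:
a = 139
I(O) = -21/O (I(O) = 3*(-2/O + (5*(-1))/O) = 3*(-2/O - 5/O) = 3*(-7/O) = -21/O)
-I(a) = -(-21)/139 = -1*(-21/139) = 21/139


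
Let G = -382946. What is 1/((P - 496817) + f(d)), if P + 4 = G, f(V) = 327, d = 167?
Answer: -1/879440 ≈ -1.1371e-6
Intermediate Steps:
P = -382950 (P = -4 - 382946 = -382950)
1/((P - 496817) + f(d)) = 1/((-382950 - 496817) + 327) = 1/(-879767 + 327) = 1/(-879440) = -1/879440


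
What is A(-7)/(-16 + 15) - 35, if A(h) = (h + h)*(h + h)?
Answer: -231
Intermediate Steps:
A(h) = 4*h² (A(h) = (2*h)*(2*h) = 4*h²)
A(-7)/(-16 + 15) - 35 = (4*(-7)²)/(-16 + 15) - 35 = (4*49)/(-1) - 35 = 196*(-1) - 35 = -196 - 35 = -231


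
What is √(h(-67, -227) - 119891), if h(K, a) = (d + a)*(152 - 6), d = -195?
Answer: 3*I*√20167 ≈ 426.03*I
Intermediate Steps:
h(K, a) = -28470 + 146*a (h(K, a) = (-195 + a)*(152 - 6) = (-195 + a)*146 = -28470 + 146*a)
√(h(-67, -227) - 119891) = √((-28470 + 146*(-227)) - 119891) = √((-28470 - 33142) - 119891) = √(-61612 - 119891) = √(-181503) = 3*I*√20167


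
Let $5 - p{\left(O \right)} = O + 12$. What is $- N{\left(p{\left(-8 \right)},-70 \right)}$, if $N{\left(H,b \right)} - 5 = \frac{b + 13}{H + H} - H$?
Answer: $\frac{49}{2} \approx 24.5$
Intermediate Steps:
$p{\left(O \right)} = -7 - O$ ($p{\left(O \right)} = 5 - \left(O + 12\right) = 5 - \left(12 + O\right) = -7 - O$)
$N{\left(H,b \right)} = 5 - H + \frac{13 + b}{2 H}$ ($N{\left(H,b \right)} = 5 - \left(H - \frac{b + 13}{H + H}\right) = 5 - \left(H - \frac{13 + b}{2 H}\right) = 5 - H + \frac{13 + b}{2 H}$)
$- N{\left(p{\left(-8 \right)},-70 \right)} = - \frac{13 - 70 - 2 \left(-7 - -8\right) \left(-5 - -1\right)}{2 \left(-7 - -8\right)} = - \frac{13 - 70 - 2 \left(-7 + 8\right) \left(-5 + \left(-7 + 8\right)\right)}{2 \left(-7 + 8\right)} = - \frac{13 - 70 - 2 \left(-5 + 1\right)}{2 \cdot 1} = - \frac{1 \left(13 - 70 - 2 \left(-4\right)\right)}{2} = - \frac{1 \left(13 - 70 + 8\right)}{2} = - \frac{1 \left(-49\right)}{2} = \left(-1\right) \left(- \frac{49}{2}\right) = \frac{49}{2}$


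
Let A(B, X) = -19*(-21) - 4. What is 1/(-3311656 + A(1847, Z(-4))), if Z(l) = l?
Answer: -1/3311261 ≈ -3.0200e-7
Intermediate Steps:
A(B, X) = 395 (A(B, X) = 399 - 4 = 395)
1/(-3311656 + A(1847, Z(-4))) = 1/(-3311656 + 395) = 1/(-3311261) = -1/3311261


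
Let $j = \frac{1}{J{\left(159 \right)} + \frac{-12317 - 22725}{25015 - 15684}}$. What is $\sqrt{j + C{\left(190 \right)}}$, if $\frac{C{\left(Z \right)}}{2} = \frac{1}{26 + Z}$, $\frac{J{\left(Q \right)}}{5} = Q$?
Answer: $\frac{\sqrt{3596079}}{18486} \approx 0.10258$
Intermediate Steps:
$J{\left(Q \right)} = 5 Q$
$j = \frac{1333}{1054729}$ ($j = \frac{1}{5 \cdot 159 + \frac{-12317 - 22725}{25015 - 15684}} = \frac{1}{795 - \frac{35042}{9331}} = \frac{1}{795 - \frac{5006}{1333}} = \frac{1}{\frac{1054729}{1333}} = \frac{1333}{1054729} \approx 0.0012638$)
$C{\left(Z \right)} = \frac{2}{26 + Z}$
$\sqrt{j + C{\left(190 \right)}} = \sqrt{\frac{1333}{1054729} + \frac{2}{26 + 190}} = \sqrt{\frac{1333}{1054729} + \frac{2}{216}} = \sqrt{\frac{1333}{1054729} + 2 \cdot \frac{1}{216}} = \sqrt{\frac{1333}{1054729} + \frac{1}{108}} = \sqrt{\frac{1198693}{113910732}} = \frac{\sqrt{3596079}}{18486}$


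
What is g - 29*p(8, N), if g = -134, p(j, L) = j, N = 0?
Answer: -366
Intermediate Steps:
g - 29*p(8, N) = -134 - 29*8 = -134 - 232 = -366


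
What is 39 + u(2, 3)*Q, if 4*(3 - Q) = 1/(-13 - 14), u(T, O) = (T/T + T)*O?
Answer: 793/12 ≈ 66.083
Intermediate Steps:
u(T, O) = O*(1 + T) (u(T, O) = (1 + T)*O = O*(1 + T))
Q = 325/108 (Q = 3 - 1/(4*(-13 - 14)) = 3 - ¼/(-27) = 3 - ¼*(-1/27) = 3 + 1/108 = 325/108 ≈ 3.0093)
39 + u(2, 3)*Q = 39 + (3*(1 + 2))*(325/108) = 39 + (3*3)*(325/108) = 39 + 9*(325/108) = 39 + 325/12 = 793/12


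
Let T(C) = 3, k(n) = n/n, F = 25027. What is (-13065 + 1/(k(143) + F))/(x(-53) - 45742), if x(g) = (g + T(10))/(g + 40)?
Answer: 4250880647/14881548688 ≈ 0.28565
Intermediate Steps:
k(n) = 1
x(g) = (3 + g)/(40 + g) (x(g) = (g + 3)/(g + 40) = (3 + g)/(40 + g))
(-13065 + 1/(k(143) + F))/(x(-53) - 45742) = (-13065 + 1/(1 + 25027))/((3 - 53)/(40 - 53) - 45742) = (-13065 + 1/25028)/(-50/(-13) - 45742) = (-13065 + 1/25028)/(-1/13*(-50) - 45742) = -326990819/(25028*(50/13 - 45742)) = -326990819/(25028*(-594596/13)) = -326990819/25028*(-13/594596) = 4250880647/14881548688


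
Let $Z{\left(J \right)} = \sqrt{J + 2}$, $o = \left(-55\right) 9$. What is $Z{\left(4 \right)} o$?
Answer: $- 495 \sqrt{6} \approx -1212.5$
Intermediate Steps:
$o = -495$
$Z{\left(J \right)} = \sqrt{2 + J}$
$Z{\left(4 \right)} o = \sqrt{2 + 4} \left(-495\right) = \sqrt{6} \left(-495\right) = - 495 \sqrt{6}$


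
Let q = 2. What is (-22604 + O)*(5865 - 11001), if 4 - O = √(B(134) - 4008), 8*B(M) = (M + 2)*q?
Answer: 116073600 + 5136*I*√3974 ≈ 1.1607e+8 + 3.2377e+5*I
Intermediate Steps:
B(M) = ½ + M/4 (B(M) = ((M + 2)*2)/8 = ((2 + M)*2)/8 = (4 + 2*M)/8 = ½ + M/4)
O = 4 - I*√3974 (O = 4 - √((½ + (¼)*134) - 4008) = 4 - √((½ + 67/2) - 4008) = 4 - √(34 - 4008) = 4 - √(-3974) = 4 - I*√3974 ≈ 4.0 - 63.04*I)
(-22604 + O)*(5865 - 11001) = (-22604 + (4 - I*√3974))*(5865 - 11001) = (-22600 - I*√3974)*(-5136) = 116073600 + 5136*I*√3974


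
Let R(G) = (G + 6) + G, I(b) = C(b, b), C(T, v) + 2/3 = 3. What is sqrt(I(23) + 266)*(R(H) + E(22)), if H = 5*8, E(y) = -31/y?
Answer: 1861*sqrt(2415)/66 ≈ 1385.7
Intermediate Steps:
C(T, v) = 7/3 (C(T, v) = -2/3 + 3 = 7/3)
I(b) = 7/3
H = 40
R(G) = 6 + 2*G (R(G) = (6 + G) + G = 6 + 2*G)
sqrt(I(23) + 266)*(R(H) + E(22)) = sqrt(7/3 + 266)*((6 + 2*40) - 31/22) = sqrt(805/3)*((6 + 80) - 31*1/22) = (sqrt(2415)/3)*(86 - 31/22) = (sqrt(2415)/3)*(1861/22) = 1861*sqrt(2415)/66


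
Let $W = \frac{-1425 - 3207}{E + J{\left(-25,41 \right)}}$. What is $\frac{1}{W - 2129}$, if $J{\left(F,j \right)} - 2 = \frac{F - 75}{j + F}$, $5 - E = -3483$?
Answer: $- \frac{4645}{9895381} \approx -0.00046941$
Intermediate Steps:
$E = 3488$ ($E = 5 - -3483 = 5 + 3483 = 3488$)
$J{\left(F,j \right)} = 2 + \frac{-75 + F}{F + j}$ ($J{\left(F,j \right)} = 2 + \frac{F - 75}{j + F} = 2 + \frac{F - 75}{F + j} = 2 + \frac{-75 + F}{F + j}$)
$W = - \frac{6176}{4645}$ ($W = \frac{-1425 - 3207}{3488 + \frac{-75 + 2 \cdot 41 + 3 \left(-25\right)}{-25 + 41}} = - \frac{4632}{3488 + \frac{-75 + 82 - 75}{16}} = - \frac{4632}{3488 + \frac{1}{16} \left(-68\right)} = - \frac{4632}{3488 - \frac{17}{4}} = - \frac{4632}{\frac{13935}{4}} = \left(-4632\right) \frac{4}{13935} = - \frac{6176}{4645} \approx -1.3296$)
$\frac{1}{W - 2129} = \frac{1}{- \frac{6176}{4645} - 2129} = \frac{1}{- \frac{9895381}{4645}} = - \frac{4645}{9895381}$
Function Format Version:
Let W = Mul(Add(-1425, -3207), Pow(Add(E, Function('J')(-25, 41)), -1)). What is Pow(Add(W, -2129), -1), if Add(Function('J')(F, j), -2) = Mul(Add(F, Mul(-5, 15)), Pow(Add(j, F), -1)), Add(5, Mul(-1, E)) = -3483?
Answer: Rational(-4645, 9895381) ≈ -0.00046941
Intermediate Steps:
E = 3488 (E = Add(5, Mul(-1, -3483)) = Add(5, 3483) = 3488)
Function('J')(F, j) = Add(2, Mul(Pow(Add(F, j), -1), Add(-75, F))) (Function('J')(F, j) = Add(2, Mul(Add(F, Mul(-5, 15)), Pow(Add(j, F), -1))) = Add(2, Mul(Add(F, -75), Pow(Add(F, j), -1))) = Add(2, Mul(Add(-75, F), Pow(Add(F, j), -1))) = Add(2, Mul(Pow(Add(F, j), -1), Add(-75, F))))
W = Rational(-6176, 4645) (W = Mul(Add(-1425, -3207), Pow(Add(3488, Mul(Pow(Add(-25, 41), -1), Add(-75, Mul(2, 41), Mul(3, -25)))), -1)) = Mul(-4632, Pow(Add(3488, Mul(Pow(16, -1), Add(-75, 82, -75))), -1)) = Mul(-4632, Pow(Add(3488, Mul(Rational(1, 16), -68)), -1)) = Mul(-4632, Pow(Add(3488, Rational(-17, 4)), -1)) = Mul(-4632, Pow(Rational(13935, 4), -1)) = Mul(-4632, Rational(4, 13935)) = Rational(-6176, 4645) ≈ -1.3296)
Pow(Add(W, -2129), -1) = Pow(Add(Rational(-6176, 4645), -2129), -1) = Pow(Rational(-9895381, 4645), -1) = Rational(-4645, 9895381)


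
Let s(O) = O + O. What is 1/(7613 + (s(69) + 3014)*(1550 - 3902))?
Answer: -1/7405891 ≈ -1.3503e-7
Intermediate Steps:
s(O) = 2*O
1/(7613 + (s(69) + 3014)*(1550 - 3902)) = 1/(7613 + (2*69 + 3014)*(1550 - 3902)) = 1/(7613 + (138 + 3014)*(-2352)) = 1/(7613 + 3152*(-2352)) = 1/(7613 - 7413504) = 1/(-7405891) = -1/7405891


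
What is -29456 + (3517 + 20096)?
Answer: -5843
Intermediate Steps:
-29456 + (3517 + 20096) = -29456 + 23613 = -5843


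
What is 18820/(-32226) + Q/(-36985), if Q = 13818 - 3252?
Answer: -518278808/595939305 ≈ -0.86968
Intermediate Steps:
Q = 10566
18820/(-32226) + Q/(-36985) = 18820/(-32226) + 10566/(-36985) = 18820*(-1/32226) + 10566*(-1/36985) = -9410/16113 - 10566/36985 = -518278808/595939305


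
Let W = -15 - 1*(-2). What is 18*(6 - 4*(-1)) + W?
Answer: 167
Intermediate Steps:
W = -13 (W = -15 + 2 = -13)
18*(6 - 4*(-1)) + W = 18*(6 - 4*(-1)) - 13 = 18*(6 + 4) - 13 = 18*10 - 13 = 180 - 13 = 167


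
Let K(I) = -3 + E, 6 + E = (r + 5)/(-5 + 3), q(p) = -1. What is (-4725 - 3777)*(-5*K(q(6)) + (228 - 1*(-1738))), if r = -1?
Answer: -17182542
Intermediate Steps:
E = -8 (E = -6 + (-1 + 5)/(-5 + 3) = -6 + 4/(-2) = -6 + 4*(-½) = -6 - 2 = -8)
K(I) = -11 (K(I) = -3 - 8 = -11)
(-4725 - 3777)*(-5*K(q(6)) + (228 - 1*(-1738))) = (-4725 - 3777)*(-5*(-11) + (228 - 1*(-1738))) = -8502*(55 + (228 + 1738)) = -8502*(55 + 1966) = -8502*2021 = -17182542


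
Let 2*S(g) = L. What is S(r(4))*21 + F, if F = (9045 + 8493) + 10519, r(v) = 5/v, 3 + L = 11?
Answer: 28141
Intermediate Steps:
L = 8 (L = -3 + 11 = 8)
S(g) = 4 (S(g) = (½)*8 = 4)
F = 28057 (F = 17538 + 10519 = 28057)
S(r(4))*21 + F = 4*21 + 28057 = 84 + 28057 = 28141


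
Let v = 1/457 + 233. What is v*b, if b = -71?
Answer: -7560222/457 ≈ -16543.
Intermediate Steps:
v = 106482/457 (v = 1/457 + 233 = 106482/457 ≈ 233.00)
v*b = (106482/457)*(-71) = -7560222/457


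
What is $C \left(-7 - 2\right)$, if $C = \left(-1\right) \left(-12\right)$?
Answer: $-108$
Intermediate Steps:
$C = 12$
$C \left(-7 - 2\right) = 12 \left(-7 - 2\right) = 12 \left(-9\right) = -108$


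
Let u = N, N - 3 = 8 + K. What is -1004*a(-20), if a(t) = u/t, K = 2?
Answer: 3263/5 ≈ 652.60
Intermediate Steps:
N = 13 (N = 3 + (8 + 2) = 3 + 10 = 13)
u = 13
a(t) = 13/t
-1004*a(-20) = -13052/(-20) = -13052*(-1)/20 = -1004*(-13/20) = 3263/5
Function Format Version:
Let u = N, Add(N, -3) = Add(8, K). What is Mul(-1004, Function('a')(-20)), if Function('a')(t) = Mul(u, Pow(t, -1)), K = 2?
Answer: Rational(3263, 5) ≈ 652.60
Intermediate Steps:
N = 13 (N = Add(3, Add(8, 2)) = Add(3, 10) = 13)
u = 13
Function('a')(t) = Mul(13, Pow(t, -1))
Mul(-1004, Function('a')(-20)) = Mul(-1004, Mul(13, Pow(-20, -1))) = Mul(-1004, Mul(13, Rational(-1, 20))) = Mul(-1004, Rational(-13, 20)) = Rational(3263, 5)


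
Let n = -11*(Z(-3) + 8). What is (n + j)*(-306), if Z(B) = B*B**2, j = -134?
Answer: -22950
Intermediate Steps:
Z(B) = B**3
n = 209 (n = -11*((-3)**3 + 8) = -11*(-27 + 8) = -11*(-19) = 209)
(n + j)*(-306) = (209 - 134)*(-306) = 75*(-306) = -22950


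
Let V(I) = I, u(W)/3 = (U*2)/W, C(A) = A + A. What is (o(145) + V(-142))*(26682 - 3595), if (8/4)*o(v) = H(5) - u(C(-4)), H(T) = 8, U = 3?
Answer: -25280265/8 ≈ -3.1600e+6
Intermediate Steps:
C(A) = 2*A
u(W) = 18/W (u(W) = 3*((3*2)/W) = 3*(6/W) = 18/W)
o(v) = 41/8 (o(v) = (8 - 18/(2*(-4)))/2 = (8 - 18/(-8))/2 = (8 - 18*(-1)/8)/2 = (8 - 1*(-9/4))/2 = (8 + 9/4)/2 = (1/2)*(41/4) = 41/8)
(o(145) + V(-142))*(26682 - 3595) = (41/8 - 142)*(26682 - 3595) = -1095/8*23087 = -25280265/8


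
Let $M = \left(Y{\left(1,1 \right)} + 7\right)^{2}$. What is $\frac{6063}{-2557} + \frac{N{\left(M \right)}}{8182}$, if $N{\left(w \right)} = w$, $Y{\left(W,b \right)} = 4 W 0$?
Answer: $- \frac{49482173}{20921374} \approx -2.3652$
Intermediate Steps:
$Y{\left(W,b \right)} = 0$
$M = 49$ ($M = \left(0 + 7\right)^{2} = 7^{2} = 49$)
$\frac{6063}{-2557} + \frac{N{\left(M \right)}}{8182} = \frac{6063}{-2557} + \frac{49}{8182} = 6063 \left(- \frac{1}{2557}\right) + 49 \cdot \frac{1}{8182} = - \frac{6063}{2557} + \frac{49}{8182} = - \frac{49482173}{20921374}$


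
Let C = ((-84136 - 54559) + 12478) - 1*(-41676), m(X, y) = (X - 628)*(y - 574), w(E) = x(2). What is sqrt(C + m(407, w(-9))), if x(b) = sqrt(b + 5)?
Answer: sqrt(42313 - 221*sqrt(7)) ≈ 204.27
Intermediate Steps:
x(b) = sqrt(5 + b)
w(E) = sqrt(7) (w(E) = sqrt(5 + 2) = sqrt(7))
m(X, y) = (-628 + X)*(-574 + y)
C = -84541 (C = (-138695 + 12478) + 41676 = -126217 + 41676 = -84541)
sqrt(C + m(407, w(-9))) = sqrt(-84541 + (360472 - 628*sqrt(7) - 574*407 + 407*sqrt(7))) = sqrt(-84541 + (360472 - 628*sqrt(7) - 233618 + 407*sqrt(7))) = sqrt(-84541 + (126854 - 221*sqrt(7))) = sqrt(42313 - 221*sqrt(7))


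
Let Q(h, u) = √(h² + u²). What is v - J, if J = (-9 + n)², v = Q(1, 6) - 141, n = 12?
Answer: -150 + √37 ≈ -143.92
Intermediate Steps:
v = -141 + √37 (v = √(1² + 6²) - 141 = √(1 + 36) - 141 = √37 - 141 = -141 + √37 ≈ -134.92)
J = 9 (J = (-9 + 12)² = 3² = 9)
v - J = (-141 + √37) - 1*9 = (-141 + √37) - 9 = -150 + √37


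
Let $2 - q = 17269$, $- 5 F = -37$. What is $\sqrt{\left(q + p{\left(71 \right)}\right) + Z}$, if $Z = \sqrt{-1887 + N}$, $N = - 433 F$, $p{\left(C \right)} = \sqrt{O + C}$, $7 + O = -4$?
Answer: $\frac{\sqrt{-431675 + 50 \sqrt{15} + 20 i \sqrt{7955}}}{5} \approx 0.27156 + 131.37 i$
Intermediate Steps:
$F = \frac{37}{5}$ ($F = \left(- \frac{1}{5}\right) \left(-37\right) = \frac{37}{5} \approx 7.4$)
$O = -11$ ($O = -7 - 4 = -11$)
$p{\left(C \right)} = \sqrt{-11 + C}$
$q = -17267$ ($q = 2 - 17269 = -17267$)
$N = - \frac{16021}{5}$ ($N = \left(-433\right) \frac{37}{5} = - \frac{16021}{5} \approx -3204.2$)
$Z = \frac{4 i \sqrt{7955}}{5}$ ($Z = \sqrt{-1887 - \frac{16021}{5}} = \sqrt{- \frac{25456}{5}} = \frac{4 i \sqrt{7955}}{5} \approx 71.353 i$)
$\sqrt{\left(q + p{\left(71 \right)}\right) + Z} = \sqrt{\left(-17267 + \sqrt{-11 + 71}\right) + \frac{4 i \sqrt{7955}}{5}} = \sqrt{\left(-17267 + \sqrt{60}\right) + \frac{4 i \sqrt{7955}}{5}} = \sqrt{\left(-17267 + 2 \sqrt{15}\right) + \frac{4 i \sqrt{7955}}{5}} = \sqrt{-17267 + 2 \sqrt{15} + \frac{4 i \sqrt{7955}}{5}}$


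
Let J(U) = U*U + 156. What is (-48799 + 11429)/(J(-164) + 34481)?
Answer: -37370/61533 ≈ -0.60732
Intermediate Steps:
J(U) = 156 + U² (J(U) = U² + 156 = 156 + U²)
(-48799 + 11429)/(J(-164) + 34481) = (-48799 + 11429)/((156 + (-164)²) + 34481) = -37370/((156 + 26896) + 34481) = -37370/(27052 + 34481) = -37370/61533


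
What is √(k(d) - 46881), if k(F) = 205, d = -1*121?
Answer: 2*I*√11669 ≈ 216.05*I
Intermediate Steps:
d = -121
√(k(d) - 46881) = √(205 - 46881) = √(-46676) = 2*I*√11669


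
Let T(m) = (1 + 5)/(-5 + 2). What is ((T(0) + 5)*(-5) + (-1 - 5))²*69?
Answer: 30429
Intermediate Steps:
T(m) = -2 (T(m) = 6/(-3) = 6*(-⅓) = -2)
((T(0) + 5)*(-5) + (-1 - 5))²*69 = ((-2 + 5)*(-5) + (-1 - 5))²*69 = (3*(-5) - 6)²*69 = (-15 - 6)²*69 = (-21)²*69 = 441*69 = 30429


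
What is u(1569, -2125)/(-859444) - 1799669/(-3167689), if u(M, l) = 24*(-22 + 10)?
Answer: 5300092529/9323463373 ≈ 0.56847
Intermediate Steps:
u(M, l) = -288 (u(M, l) = 24*(-12) = -288)
u(1569, -2125)/(-859444) - 1799669/(-3167689) = -288/(-859444) - 1799669/(-3167689) = -288*(-1/859444) - 1799669*(-1/3167689) = 72/214861 + 24653/43393 = 5300092529/9323463373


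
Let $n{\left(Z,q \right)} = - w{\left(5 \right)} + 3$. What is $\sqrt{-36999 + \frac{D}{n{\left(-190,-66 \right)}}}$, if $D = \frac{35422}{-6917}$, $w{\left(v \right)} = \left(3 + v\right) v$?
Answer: $\frac{i \sqrt{2423412597346921}}{255929} \approx 192.35 i$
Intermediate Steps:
$w{\left(v \right)} = v \left(3 + v\right)$
$n{\left(Z,q \right)} = -37$ ($n{\left(Z,q \right)} = - 5 \left(3 + 5\right) + 3 = - 5 \cdot 8 + 3 = \left(-1\right) 40 + 3 = -40 + 3 = -37$)
$D = - \frac{35422}{6917}$ ($D = 35422 \left(- \frac{1}{6917}\right) = - \frac{35422}{6917} \approx -5.121$)
$\sqrt{-36999 + \frac{D}{n{\left(-190,-66 \right)}}} = \sqrt{-36999 - \frac{35422}{6917 \left(-37\right)}} = \sqrt{-36999 - - \frac{35422}{255929}} = \sqrt{-36999 + \frac{35422}{255929}} = \sqrt{- \frac{9469081649}{255929}} = \frac{i \sqrt{2423412597346921}}{255929}$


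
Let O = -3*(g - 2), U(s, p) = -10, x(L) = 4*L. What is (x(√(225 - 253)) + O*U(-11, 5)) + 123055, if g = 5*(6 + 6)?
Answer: 124795 + 8*I*√7 ≈ 1.248e+5 + 21.166*I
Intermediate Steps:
g = 60 (g = 5*12 = 60)
O = -174 (O = -3*(60 - 2) = -3*58 = -174)
(x(√(225 - 253)) + O*U(-11, 5)) + 123055 = (4*√(225 - 253) - 174*(-10)) + 123055 = (4*√(-28) + 1740) + 123055 = (4*(2*I*√7) + 1740) + 123055 = (8*I*√7 + 1740) + 123055 = (1740 + 8*I*√7) + 123055 = 124795 + 8*I*√7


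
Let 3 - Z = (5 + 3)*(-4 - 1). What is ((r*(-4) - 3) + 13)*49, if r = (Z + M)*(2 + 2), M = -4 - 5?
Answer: -26166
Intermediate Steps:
Z = 43 (Z = 3 - (5 + 3)*(-4 - 1) = 3 - 8*(-5) = 3 - 1*(-40) = 3 + 40 = 43)
M = -9
r = 136 (r = (43 - 9)*(2 + 2) = 34*4 = 136)
((r*(-4) - 3) + 13)*49 = ((136*(-4) - 3) + 13)*49 = ((-544 - 3) + 13)*49 = (-547 + 13)*49 = -534*49 = -26166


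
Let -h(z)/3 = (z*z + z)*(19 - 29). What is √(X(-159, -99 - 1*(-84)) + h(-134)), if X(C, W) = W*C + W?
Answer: 9*√6630 ≈ 732.82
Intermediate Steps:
X(C, W) = W + C*W (X(C, W) = C*W + W = W + C*W)
h(z) = 30*z + 30*z² (h(z) = -3*(z*z + z)*(19 - 29) = -3*(z² + z)*(-10) = -3*(z + z²)*(-10) = -3*(-10*z - 10*z²) = 30*z + 30*z²)
√(X(-159, -99 - 1*(-84)) + h(-134)) = √((-99 - 1*(-84))*(1 - 159) + 30*(-134)*(1 - 134)) = √((-99 + 84)*(-158) + 30*(-134)*(-133)) = √(-15*(-158) + 534660) = √(2370 + 534660) = √537030 = 9*√6630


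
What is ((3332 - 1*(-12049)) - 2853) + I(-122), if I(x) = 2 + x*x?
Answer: 27414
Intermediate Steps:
I(x) = 2 + x²
((3332 - 1*(-12049)) - 2853) + I(-122) = ((3332 - 1*(-12049)) - 2853) + (2 + (-122)²) = ((3332 + 12049) - 2853) + (2 + 14884) = (15381 - 2853) + 14886 = 12528 + 14886 = 27414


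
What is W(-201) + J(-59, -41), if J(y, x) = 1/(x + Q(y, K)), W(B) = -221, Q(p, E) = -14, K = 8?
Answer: -12156/55 ≈ -221.02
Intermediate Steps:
J(y, x) = 1/(-14 + x) (J(y, x) = 1/(x - 14) = 1/(-14 + x))
W(-201) + J(-59, -41) = -221 + 1/(-14 - 41) = -221 + 1/(-55) = -221 - 1/55 = -12156/55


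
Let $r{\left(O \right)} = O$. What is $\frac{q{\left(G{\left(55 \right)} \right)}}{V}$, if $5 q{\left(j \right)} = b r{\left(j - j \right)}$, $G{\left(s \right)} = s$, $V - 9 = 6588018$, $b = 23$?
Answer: $0$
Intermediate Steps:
$V = 6588027$ ($V = 9 + 6588018 = 6588027$)
$q{\left(j \right)} = 0$ ($q{\left(j \right)} = \frac{23 \left(j - j\right)}{5} = \frac{23 \cdot 0}{5} = \frac{1}{5} \cdot 0 = 0$)
$\frac{q{\left(G{\left(55 \right)} \right)}}{V} = \frac{0}{6588027} = 0 \cdot \frac{1}{6588027} = 0$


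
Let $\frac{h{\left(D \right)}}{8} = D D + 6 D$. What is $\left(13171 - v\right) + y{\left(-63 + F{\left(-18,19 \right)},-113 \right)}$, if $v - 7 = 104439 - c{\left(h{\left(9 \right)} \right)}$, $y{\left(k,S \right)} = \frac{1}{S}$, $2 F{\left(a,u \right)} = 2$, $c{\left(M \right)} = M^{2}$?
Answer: $\frac{121489124}{113} \approx 1.0751 \cdot 10^{6}$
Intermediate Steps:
$h{\left(D \right)} = 8 D^{2} + 48 D$ ($h{\left(D \right)} = 8 \left(D D + 6 D\right) = 8 \left(D^{2} + 6 D\right) = 8 D^{2} + 48 D$)
$F{\left(a,u \right)} = 1$ ($F{\left(a,u \right)} = \frac{1}{2} \cdot 2 = 1$)
$v = -1061954$ ($v = 7 + \left(104439 - \left(8 \cdot 9 \left(6 + 9\right)\right)^{2}\right) = 7 + \left(104439 - \left(8 \cdot 9 \cdot 15\right)^{2}\right) = 7 + \left(104439 - 1080^{2}\right) = 7 + \left(104439 - 1166400\right) = 7 - 1061961 = -1061954$)
$\left(13171 - v\right) + y{\left(-63 + F{\left(-18,19 \right)},-113 \right)} = \left(13171 - -1061954\right) + \frac{1}{-113} = \left(13171 + 1061954\right) - \frac{1}{113} = 1075125 - \frac{1}{113} = \frac{121489124}{113}$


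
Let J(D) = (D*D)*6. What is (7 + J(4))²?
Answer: 10609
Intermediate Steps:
J(D) = 6*D² (J(D) = D²*6 = 6*D²)
(7 + J(4))² = (7 + 6*4²)² = (7 + 6*16)² = (7 + 96)² = 103² = 10609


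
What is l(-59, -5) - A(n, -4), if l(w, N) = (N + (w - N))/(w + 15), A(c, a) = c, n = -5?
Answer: 279/44 ≈ 6.3409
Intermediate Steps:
l(w, N) = w/(15 + w)
l(-59, -5) - A(n, -4) = -59/(15 - 59) - 1*(-5) = -59/(-44) + 5 = -59*(-1/44) + 5 = 59/44 + 5 = 279/44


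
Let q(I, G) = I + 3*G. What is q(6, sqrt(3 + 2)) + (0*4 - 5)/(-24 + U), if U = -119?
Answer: 863/143 + 3*sqrt(5) ≈ 12.743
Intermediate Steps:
q(6, sqrt(3 + 2)) + (0*4 - 5)/(-24 + U) = (6 + 3*sqrt(3 + 2)) + (0*4 - 5)/(-24 - 119) = (6 + 3*sqrt(5)) + (0 - 5)/(-143) = (6 + 3*sqrt(5)) - 1/143*(-5) = (6 + 3*sqrt(5)) + 5/143 = 863/143 + 3*sqrt(5)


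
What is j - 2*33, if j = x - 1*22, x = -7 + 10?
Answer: -85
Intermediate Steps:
x = 3
j = -19 (j = 3 - 1*22 = 3 - 22 = -19)
j - 2*33 = -19 - 2*33 = -19 - 66 = -85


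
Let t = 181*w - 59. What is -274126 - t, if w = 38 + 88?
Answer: -296873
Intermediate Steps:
w = 126
t = 22747 (t = 181*126 - 59 = 22806 - 59 = 22747)
-274126 - t = -274126 - 1*22747 = -274126 - 22747 = -296873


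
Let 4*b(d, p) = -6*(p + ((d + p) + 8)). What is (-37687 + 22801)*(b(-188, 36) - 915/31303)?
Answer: -75474565506/31303 ≈ -2.4111e+6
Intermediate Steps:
b(d, p) = -12 - 3*p - 3*d/2 (b(d, p) = (-6*(p + ((d + p) + 8)))/4 = (-6*(p + (8 + d + p)))/4 = (-6*(8 + d + 2*p))/4 = (-48 - 12*p - 6*d)/4 = -12 - 3*p - 3*d/2)
(-37687 + 22801)*(b(-188, 36) - 915/31303) = (-37687 + 22801)*((-12 - 3*36 - 3/2*(-188)) - 915/31303) = -14886*((-12 - 108 + 282) - 915*1/31303) = -14886*(162 - 915/31303) = -14886*5070171/31303 = -75474565506/31303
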